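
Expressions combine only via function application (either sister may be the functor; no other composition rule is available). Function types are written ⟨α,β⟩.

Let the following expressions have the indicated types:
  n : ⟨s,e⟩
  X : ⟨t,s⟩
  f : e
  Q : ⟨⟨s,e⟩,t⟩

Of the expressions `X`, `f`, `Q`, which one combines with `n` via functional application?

X : ⟨t,s⟩ — no; n wants s, and X wants t.
f : e — no; n wants s, and f wants nothing (atomic).
Q — combines: Q : ⟨⟨s,e⟩,t⟩ takes n : ⟨s,e⟩ as argument, giving t.

Q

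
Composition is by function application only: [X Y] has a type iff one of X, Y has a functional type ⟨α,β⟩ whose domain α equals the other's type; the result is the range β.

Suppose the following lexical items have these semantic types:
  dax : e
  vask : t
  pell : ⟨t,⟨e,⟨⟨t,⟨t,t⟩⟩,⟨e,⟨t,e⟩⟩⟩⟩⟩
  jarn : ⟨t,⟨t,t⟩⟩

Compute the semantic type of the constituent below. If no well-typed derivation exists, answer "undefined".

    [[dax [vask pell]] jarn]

⟨e,⟨t,e⟩⟩

[vask pell]: functor pell : ⟨t,⟨e,⟨⟨t,⟨t,t⟩⟩,⟨e,⟨t,e⟩⟩⟩⟩⟩, argument vask : t; result ⟨e,⟨⟨t,⟨t,t⟩⟩,⟨e,⟨t,e⟩⟩⟩⟩.
[dax [vask pell]]: functor [vask pell] : ⟨e,⟨⟨t,⟨t,t⟩⟩,⟨e,⟨t,e⟩⟩⟩⟩, argument dax : e; result ⟨⟨t,⟨t,t⟩⟩,⟨e,⟨t,e⟩⟩⟩.
[[dax [vask pell]] jarn]: functor [dax [vask pell]] : ⟨⟨t,⟨t,t⟩⟩,⟨e,⟨t,e⟩⟩⟩, argument jarn : ⟨t,⟨t,t⟩⟩; result ⟨e,⟨t,e⟩⟩.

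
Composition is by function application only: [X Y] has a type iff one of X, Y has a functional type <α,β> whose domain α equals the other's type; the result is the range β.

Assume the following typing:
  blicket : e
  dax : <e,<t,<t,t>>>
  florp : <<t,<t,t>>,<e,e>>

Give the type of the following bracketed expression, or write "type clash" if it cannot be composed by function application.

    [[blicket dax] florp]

<e,e>

[blicket dax]: functor dax : <e,<t,<t,t>>>, argument blicket : e; result <t,<t,t>>.
[[blicket dax] florp]: functor florp : <<t,<t,t>>,<e,e>>, argument [blicket dax] : <t,<t,t>>; result <e,e>.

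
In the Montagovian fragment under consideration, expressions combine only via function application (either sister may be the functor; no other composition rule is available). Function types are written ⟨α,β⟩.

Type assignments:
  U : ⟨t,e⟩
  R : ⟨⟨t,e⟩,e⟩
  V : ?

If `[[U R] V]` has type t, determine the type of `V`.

For [[U R] V] to have type t with [U R] of type e, V must be the function: V : ⟨e,t⟩.

⟨e,t⟩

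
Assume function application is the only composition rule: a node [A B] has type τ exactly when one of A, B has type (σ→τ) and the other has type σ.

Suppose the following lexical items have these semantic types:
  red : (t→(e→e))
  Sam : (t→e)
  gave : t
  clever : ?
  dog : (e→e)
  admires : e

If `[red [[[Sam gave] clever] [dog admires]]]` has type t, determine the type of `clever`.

[red [[[Sam gave] clever] [dog admires]]] must have type t. The sister red has type (t→(e→e)); that is not a function onto t, so [[[Sam gave] clever] [dog admires]] must be the functor, of type ((t→(e→e))→t).
[[[Sam gave] clever] [dog admires]] must have type ((t→(e→e))→t). The sister [dog admires] has type e; that is not a function onto ((t→(e→e))→t), so [[Sam gave] clever] must be the functor, of type (e→((t→(e→e))→t)).
[[Sam gave] clever] must have type (e→((t→(e→e))→t)). The sister [Sam gave] has type e; that is not a function onto (e→((t→(e→e))→t)), so clever must be the functor, of type (e→(e→((t→(e→e))→t))).

(e→(e→((t→(e→e))→t)))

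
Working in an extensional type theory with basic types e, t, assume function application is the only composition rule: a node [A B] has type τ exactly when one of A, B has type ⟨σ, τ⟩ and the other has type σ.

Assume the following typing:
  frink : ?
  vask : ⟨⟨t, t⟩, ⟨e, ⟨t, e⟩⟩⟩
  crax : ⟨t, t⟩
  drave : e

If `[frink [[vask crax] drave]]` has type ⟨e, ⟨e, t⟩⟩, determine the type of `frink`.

At [frink [[vask crax] drave]] (required: ⟨e, ⟨e, t⟩⟩): [[vask crax] drave] is ⟨t, e⟩, which is not a function with range ⟨e, ⟨e, t⟩⟩; hence frink is the functor — type ⟨⟨t, e⟩, ⟨e, ⟨e, t⟩⟩⟩.

⟨⟨t, e⟩, ⟨e, ⟨e, t⟩⟩⟩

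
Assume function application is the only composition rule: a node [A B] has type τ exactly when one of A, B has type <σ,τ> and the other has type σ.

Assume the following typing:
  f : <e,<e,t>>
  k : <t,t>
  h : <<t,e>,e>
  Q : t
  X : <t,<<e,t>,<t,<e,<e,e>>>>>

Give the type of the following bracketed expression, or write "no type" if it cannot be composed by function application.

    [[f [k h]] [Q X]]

no type

At [k h]: neither <t,t> nor <<t,e>,e> can take the other as argument; the node is ill-typed.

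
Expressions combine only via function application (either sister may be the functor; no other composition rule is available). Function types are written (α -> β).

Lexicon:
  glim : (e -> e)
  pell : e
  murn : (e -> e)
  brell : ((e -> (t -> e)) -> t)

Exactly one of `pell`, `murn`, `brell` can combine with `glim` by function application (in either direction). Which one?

pell

pell — combines: glim : (e -> e) takes pell : e as argument, giving e.
murn : (e -> e) — no; glim wants e, and murn wants e.
brell : ((e -> (t -> e)) -> t) — no; glim wants e, and brell wants (e -> (t -> e)).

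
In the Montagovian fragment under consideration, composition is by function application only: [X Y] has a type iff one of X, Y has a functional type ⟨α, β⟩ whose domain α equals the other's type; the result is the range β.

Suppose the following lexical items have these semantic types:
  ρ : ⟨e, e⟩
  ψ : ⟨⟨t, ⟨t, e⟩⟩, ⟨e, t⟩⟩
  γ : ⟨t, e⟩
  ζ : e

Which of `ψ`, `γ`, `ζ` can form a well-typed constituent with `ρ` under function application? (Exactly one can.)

ζ

ψ : ⟨⟨t, ⟨t, e⟩⟩, ⟨e, t⟩⟩ — no; ρ wants e, and ψ wants ⟨t, ⟨t, e⟩⟩.
γ : ⟨t, e⟩ — no; ρ wants e, and γ wants t.
ζ — combines: ρ : ⟨e, e⟩ takes ζ : e as argument, giving e.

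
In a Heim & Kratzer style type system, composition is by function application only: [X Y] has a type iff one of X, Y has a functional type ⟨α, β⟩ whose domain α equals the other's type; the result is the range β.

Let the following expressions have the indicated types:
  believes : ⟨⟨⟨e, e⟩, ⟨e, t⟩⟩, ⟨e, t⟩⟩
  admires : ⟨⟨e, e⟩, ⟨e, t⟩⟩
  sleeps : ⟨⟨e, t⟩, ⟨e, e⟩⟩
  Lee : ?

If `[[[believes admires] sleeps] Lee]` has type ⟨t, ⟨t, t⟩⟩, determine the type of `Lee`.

At [[[believes admires] sleeps] Lee] (required: ⟨t, ⟨t, t⟩⟩): [[believes admires] sleeps] is ⟨e, e⟩, which is not a function with range ⟨t, ⟨t, t⟩⟩; hence Lee is the functor — type ⟨⟨e, e⟩, ⟨t, ⟨t, t⟩⟩⟩.

⟨⟨e, e⟩, ⟨t, ⟨t, t⟩⟩⟩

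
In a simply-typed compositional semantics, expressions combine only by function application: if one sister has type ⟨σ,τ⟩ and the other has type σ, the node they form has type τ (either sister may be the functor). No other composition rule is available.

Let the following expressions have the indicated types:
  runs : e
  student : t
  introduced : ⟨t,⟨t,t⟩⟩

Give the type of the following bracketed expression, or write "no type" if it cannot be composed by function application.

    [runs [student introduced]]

no type

At [student introduced], introduced : ⟨t,⟨t,t⟩⟩ takes student : t, giving ⟨t,t⟩.
At [runs [student introduced]]: neither e nor ⟨t,t⟩ can take the other as argument; the node is ill-typed.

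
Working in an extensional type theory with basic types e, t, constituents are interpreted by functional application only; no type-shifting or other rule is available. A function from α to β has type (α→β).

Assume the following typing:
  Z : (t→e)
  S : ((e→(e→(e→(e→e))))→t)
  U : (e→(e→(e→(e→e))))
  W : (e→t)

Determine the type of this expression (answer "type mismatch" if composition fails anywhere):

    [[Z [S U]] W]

[S U] — S of type ((e→(e→(e→(e→e))))→t) combines with U of type (e→(e→(e→(e→e)))): type t.
[Z [S U]] — Z of type (t→e) combines with [S U] of type t: type e.
[[Z [S U]] W] — W of type (e→t) combines with [Z [S U]] of type e: type t.

t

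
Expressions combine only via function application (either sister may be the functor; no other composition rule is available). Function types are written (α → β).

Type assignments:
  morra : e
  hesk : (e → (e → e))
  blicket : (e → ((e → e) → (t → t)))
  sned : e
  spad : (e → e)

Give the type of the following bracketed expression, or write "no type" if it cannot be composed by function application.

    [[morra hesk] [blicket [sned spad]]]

(t → t)

[morra hesk]: (e → (e → e)) applied to e yields (e → e).
[sned spad]: (e → e) applied to e yields e.
[blicket [sned spad]]: (e → ((e → e) → (t → t))) applied to e yields ((e → e) → (t → t)).
[[morra hesk] [blicket [sned spad]]]: ((e → e) → (t → t)) applied to (e → e) yields (t → t).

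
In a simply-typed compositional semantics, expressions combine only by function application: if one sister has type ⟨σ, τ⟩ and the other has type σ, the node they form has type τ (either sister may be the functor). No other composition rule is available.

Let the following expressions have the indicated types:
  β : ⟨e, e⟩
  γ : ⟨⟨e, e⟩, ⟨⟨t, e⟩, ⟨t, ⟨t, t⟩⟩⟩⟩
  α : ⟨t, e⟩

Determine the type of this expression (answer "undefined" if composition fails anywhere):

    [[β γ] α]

⟨t, ⟨t, t⟩⟩

[β γ]: γ is ⟨⟨e, e⟩, ⟨⟨t, e⟩, ⟨t, ⟨t, t⟩⟩⟩⟩, β is ⟨e, e⟩; result ⟨⟨t, e⟩, ⟨t, ⟨t, t⟩⟩⟩.
[[β γ] α]: [β γ] is ⟨⟨t, e⟩, ⟨t, ⟨t, t⟩⟩⟩, α is ⟨t, e⟩; result ⟨t, ⟨t, t⟩⟩.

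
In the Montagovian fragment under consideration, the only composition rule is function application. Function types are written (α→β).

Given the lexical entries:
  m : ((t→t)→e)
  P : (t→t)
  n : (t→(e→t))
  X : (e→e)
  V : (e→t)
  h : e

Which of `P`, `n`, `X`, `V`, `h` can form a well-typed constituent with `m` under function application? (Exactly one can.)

P

P — combines: m : ((t→t)→e) takes P : (t→t) as argument, giving e.
n : (t→(e→t)) — does not combine with m.
X : (e→e) — does not combine with m.
V : (e→t) — does not combine with m.
h : e — does not combine with m.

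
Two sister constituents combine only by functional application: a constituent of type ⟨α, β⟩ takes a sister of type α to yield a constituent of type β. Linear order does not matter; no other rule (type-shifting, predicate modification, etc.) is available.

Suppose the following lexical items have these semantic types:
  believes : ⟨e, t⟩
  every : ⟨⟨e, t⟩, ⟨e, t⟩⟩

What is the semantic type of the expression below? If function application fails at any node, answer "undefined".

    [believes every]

⟨e, t⟩

[believes every]: functor every : ⟨⟨e, t⟩, ⟨e, t⟩⟩, argument believes : ⟨e, t⟩; result ⟨e, t⟩.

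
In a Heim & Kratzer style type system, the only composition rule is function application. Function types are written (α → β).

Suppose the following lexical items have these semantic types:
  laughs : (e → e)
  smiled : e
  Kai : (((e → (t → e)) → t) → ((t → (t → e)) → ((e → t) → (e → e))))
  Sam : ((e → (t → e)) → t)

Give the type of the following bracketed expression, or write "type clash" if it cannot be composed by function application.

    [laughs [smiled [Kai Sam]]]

type clash

[Kai Sam]: Kai is (((e → (t → e)) → t) → ((t → (t → e)) → ((e → t) → (e → e)))), Sam is ((e → (t → e)) → t); result ((t → (t → e)) → ((e → t) → (e → e))).
[smiled [Kai Sam]]: e with ((t → (t → e)) → ((e → t) → (e → e))) — neither is a function whose domain matches the other; composition fails here.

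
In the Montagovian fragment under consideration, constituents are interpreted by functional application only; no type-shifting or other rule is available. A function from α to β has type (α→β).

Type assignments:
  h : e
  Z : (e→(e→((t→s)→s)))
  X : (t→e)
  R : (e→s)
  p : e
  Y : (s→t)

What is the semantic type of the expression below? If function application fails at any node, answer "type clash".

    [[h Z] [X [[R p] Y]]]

[h Z] — Z of type (e→(e→((t→s)→s))) combines with h of type e: type (e→((t→s)→s)).
[R p] — R of type (e→s) combines with p of type e: type s.
[[R p] Y] — Y of type (s→t) combines with [R p] of type s: type t.
[X [[R p] Y]] — X of type (t→e) combines with [[R p] Y] of type t: type e.
[[h Z] [X [[R p] Y]]] — [h Z] of type (e→((t→s)→s)) combines with [X [[R p] Y]] of type e: type ((t→s)→s).

((t→s)→s)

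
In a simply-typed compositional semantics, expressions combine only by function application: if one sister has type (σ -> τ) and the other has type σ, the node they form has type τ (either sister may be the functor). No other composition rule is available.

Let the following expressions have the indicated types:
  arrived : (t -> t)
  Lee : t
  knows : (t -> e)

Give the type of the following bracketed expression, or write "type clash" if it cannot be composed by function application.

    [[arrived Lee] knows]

e

At [arrived Lee], arrived : (t -> t) takes Lee : t, giving t.
At [[arrived Lee] knows], knows : (t -> e) takes [arrived Lee] : t, giving e.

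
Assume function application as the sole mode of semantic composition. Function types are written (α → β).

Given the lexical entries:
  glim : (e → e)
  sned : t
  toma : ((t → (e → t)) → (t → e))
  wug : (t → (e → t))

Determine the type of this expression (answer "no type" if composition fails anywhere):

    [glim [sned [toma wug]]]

[toma wug] — toma of type ((t → (e → t)) → (t → e)) combines with wug of type (t → (e → t)): type (t → e).
[sned [toma wug]] — [toma wug] of type (t → e) combines with sned of type t: type e.
[glim [sned [toma wug]]] — glim of type (e → e) combines with [sned [toma wug]] of type e: type e.

e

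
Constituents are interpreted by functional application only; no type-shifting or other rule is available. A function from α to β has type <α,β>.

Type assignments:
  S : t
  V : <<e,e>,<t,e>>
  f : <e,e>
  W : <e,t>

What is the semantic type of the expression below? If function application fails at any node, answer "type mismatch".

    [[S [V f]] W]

[V f]: functor V : <<e,e>,<t,e>>, argument f : <e,e>; result <t,e>.
[S [V f]]: functor [V f] : <t,e>, argument S : t; result e.
[[S [V f]] W]: functor W : <e,t>, argument [S [V f]] : e; result t.

t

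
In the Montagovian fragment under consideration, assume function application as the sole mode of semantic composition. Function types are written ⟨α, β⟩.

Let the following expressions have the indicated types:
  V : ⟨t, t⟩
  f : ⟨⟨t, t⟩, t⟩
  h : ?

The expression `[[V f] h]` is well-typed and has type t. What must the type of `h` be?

For [[V f] h] to have type t with [V f] of type t, h must be the function: h : ⟨t, t⟩.

⟨t, t⟩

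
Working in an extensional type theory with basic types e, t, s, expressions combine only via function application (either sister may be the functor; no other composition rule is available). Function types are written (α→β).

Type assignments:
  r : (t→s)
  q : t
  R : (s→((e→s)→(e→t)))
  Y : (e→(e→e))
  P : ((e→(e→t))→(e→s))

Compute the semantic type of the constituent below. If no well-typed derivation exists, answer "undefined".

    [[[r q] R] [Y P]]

undefined

At [r q], r : (t→s) takes q : t, giving s.
At [[r q] R], R : (s→((e→s)→(e→t))) takes [r q] : s, giving ((e→s)→(e→t)).
At [Y P]: neither (e→(e→e)) nor ((e→(e→t))→(e→s)) can take the other as argument; the node is ill-typed.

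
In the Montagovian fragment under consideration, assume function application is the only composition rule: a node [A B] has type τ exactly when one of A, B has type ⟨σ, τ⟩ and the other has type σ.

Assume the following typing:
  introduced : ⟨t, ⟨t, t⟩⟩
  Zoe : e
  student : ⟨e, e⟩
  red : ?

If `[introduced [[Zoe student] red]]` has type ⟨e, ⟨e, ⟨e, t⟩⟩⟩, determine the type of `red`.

⟨e, ⟨⟨t, ⟨t, t⟩⟩, ⟨e, ⟨e, ⟨e, t⟩⟩⟩⟩⟩

[introduced [[Zoe student] red]] must have type ⟨e, ⟨e, ⟨e, t⟩⟩⟩. The sister introduced has type ⟨t, ⟨t, t⟩⟩; that is not a function onto ⟨e, ⟨e, ⟨e, t⟩⟩⟩, so [[Zoe student] red] must be the functor, of type ⟨⟨t, ⟨t, t⟩⟩, ⟨e, ⟨e, ⟨e, t⟩⟩⟩⟩.
[[Zoe student] red] must have type ⟨⟨t, ⟨t, t⟩⟩, ⟨e, ⟨e, ⟨e, t⟩⟩⟩⟩. The sister [Zoe student] has type e; that is not a function onto ⟨⟨t, ⟨t, t⟩⟩, ⟨e, ⟨e, ⟨e, t⟩⟩⟩⟩, so red must be the functor, of type ⟨e, ⟨⟨t, ⟨t, t⟩⟩, ⟨e, ⟨e, ⟨e, t⟩⟩⟩⟩⟩.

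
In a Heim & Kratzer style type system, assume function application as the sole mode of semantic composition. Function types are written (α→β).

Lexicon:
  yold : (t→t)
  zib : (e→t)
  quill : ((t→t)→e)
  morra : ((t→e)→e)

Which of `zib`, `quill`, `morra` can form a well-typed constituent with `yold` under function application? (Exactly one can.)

quill

zib : (e→t) — no; yold wants t, and zib wants e.
quill — combines: quill : ((t→t)→e) takes yold : (t→t) as argument, giving e.
morra : ((t→e)→e) — no; yold wants t, and morra wants (t→e).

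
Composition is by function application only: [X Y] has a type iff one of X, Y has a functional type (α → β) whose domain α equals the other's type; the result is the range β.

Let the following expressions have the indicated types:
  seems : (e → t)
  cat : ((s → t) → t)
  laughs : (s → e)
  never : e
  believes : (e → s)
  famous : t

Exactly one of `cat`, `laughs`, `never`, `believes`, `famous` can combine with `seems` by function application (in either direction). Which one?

cat : ((s → t) → t) — does not combine with seems.
laughs : (s → e) — does not combine with seems.
never — combines: seems : (e → t) takes never : e as argument, giving t.
believes : (e → s) — does not combine with seems.
famous : t — does not combine with seems.

never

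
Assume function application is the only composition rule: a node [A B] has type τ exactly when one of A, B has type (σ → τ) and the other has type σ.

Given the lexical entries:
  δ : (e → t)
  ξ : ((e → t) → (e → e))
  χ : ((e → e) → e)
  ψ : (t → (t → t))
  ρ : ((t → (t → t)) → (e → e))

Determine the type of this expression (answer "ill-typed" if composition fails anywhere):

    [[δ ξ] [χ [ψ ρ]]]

e

[δ ξ] — ξ of type ((e → t) → (e → e)) combines with δ of type (e → t): type (e → e).
[ψ ρ] — ρ of type ((t → (t → t)) → (e → e)) combines with ψ of type (t → (t → t)): type (e → e).
[χ [ψ ρ]] — χ of type ((e → e) → e) combines with [ψ ρ] of type (e → e): type e.
[[δ ξ] [χ [ψ ρ]]] — [δ ξ] of type (e → e) combines with [χ [ψ ρ]] of type e: type e.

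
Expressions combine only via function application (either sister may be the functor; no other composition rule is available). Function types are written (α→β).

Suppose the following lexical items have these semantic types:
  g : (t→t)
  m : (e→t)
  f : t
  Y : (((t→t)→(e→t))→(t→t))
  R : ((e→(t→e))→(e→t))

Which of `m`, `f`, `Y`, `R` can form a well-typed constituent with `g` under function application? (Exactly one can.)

m : (e→t) — g needs t; m needs e; neither fits.
f — combines: g : (t→t) takes f : t as argument, giving t.
Y : (((t→t)→(e→t))→(t→t)) — g needs t; Y needs ((t→t)→(e→t)); neither fits.
R : ((e→(t→e))→(e→t)) — g needs t; R needs (e→(t→e)); neither fits.

f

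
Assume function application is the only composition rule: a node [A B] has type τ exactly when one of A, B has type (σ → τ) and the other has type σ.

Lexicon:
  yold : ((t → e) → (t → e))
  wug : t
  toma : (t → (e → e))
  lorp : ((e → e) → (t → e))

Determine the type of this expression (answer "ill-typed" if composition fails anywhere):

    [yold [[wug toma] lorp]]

At [wug toma], toma : (t → (e → e)) takes wug : t, giving (e → e).
At [[wug toma] lorp], lorp : ((e → e) → (t → e)) takes [wug toma] : (e → e), giving (t → e).
At [yold [[wug toma] lorp]], yold : ((t → e) → (t → e)) takes [[wug toma] lorp] : (t → e), giving (t → e).

(t → e)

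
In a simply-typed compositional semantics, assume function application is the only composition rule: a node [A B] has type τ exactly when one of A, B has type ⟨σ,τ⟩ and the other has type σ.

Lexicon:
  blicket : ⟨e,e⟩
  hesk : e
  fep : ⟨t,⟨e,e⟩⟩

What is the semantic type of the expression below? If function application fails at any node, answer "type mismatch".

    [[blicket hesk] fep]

[blicket hesk]: functor blicket : ⟨e,e⟩, argument hesk : e; result e.
[[blicket hesk] fep]: e and ⟨t,⟨e,e⟩⟩ cannot combine by function application — type clash.

type mismatch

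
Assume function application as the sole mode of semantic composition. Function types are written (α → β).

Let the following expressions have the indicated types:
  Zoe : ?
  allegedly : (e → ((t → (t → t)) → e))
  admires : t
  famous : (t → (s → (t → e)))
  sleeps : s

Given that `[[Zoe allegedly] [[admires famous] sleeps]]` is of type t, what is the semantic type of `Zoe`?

[[Zoe allegedly] [[admires famous] sleeps]] must have type t. The sister [[admires famous] sleeps] has type (t → e); that is not a function onto t, so [Zoe allegedly] must be the functor, of type ((t → e) → t).
[Zoe allegedly] must have type ((t → e) → t). The sister allegedly has type (e → ((t → (t → t)) → e)); that is not a function onto ((t → e) → t), so Zoe must be the functor, of type ((e → ((t → (t → t)) → e)) → ((t → e) → t)).

((e → ((t → (t → t)) → e)) → ((t → e) → t))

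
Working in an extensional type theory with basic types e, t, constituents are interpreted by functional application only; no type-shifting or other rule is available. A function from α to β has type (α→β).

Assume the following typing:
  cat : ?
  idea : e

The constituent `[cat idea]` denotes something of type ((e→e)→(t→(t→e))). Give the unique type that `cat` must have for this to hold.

[cat idea] must have type ((e→e)→(t→(t→e))). The sister idea has type e; that is not a function onto ((e→e)→(t→(t→e))), so cat must be the functor, of type (e→((e→e)→(t→(t→e)))).

(e→((e→e)→(t→(t→e))))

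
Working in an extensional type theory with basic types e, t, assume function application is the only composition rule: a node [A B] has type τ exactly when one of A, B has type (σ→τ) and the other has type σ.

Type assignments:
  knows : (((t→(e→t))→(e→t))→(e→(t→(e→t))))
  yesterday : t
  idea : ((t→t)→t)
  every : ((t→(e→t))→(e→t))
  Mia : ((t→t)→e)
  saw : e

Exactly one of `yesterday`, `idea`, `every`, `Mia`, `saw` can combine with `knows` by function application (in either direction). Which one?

every

yesterday : t — knows needs ((t→(e→t))→(e→t)); yesterday needs nothing (atomic); neither fits.
idea : ((t→t)→t) — knows needs ((t→(e→t))→(e→t)); idea needs (t→t); neither fits.
every — combines: knows : (((t→(e→t))→(e→t))→(e→(t→(e→t)))) takes every : ((t→(e→t))→(e→t)) as argument, giving (e→(t→(e→t))).
Mia : ((t→t)→e) — knows needs ((t→(e→t))→(e→t)); Mia needs (t→t); neither fits.
saw : e — knows needs ((t→(e→t))→(e→t)); saw needs nothing (atomic); neither fits.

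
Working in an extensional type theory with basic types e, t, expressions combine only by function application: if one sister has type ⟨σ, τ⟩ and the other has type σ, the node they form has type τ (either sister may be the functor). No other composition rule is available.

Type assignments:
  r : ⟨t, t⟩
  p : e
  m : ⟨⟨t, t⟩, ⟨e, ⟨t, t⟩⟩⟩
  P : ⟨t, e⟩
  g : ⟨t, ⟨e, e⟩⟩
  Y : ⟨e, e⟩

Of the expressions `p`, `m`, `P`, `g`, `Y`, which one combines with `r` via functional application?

p : e — no; r wants t, and p wants nothing (atomic).
m — combines: m : ⟨⟨t, t⟩, ⟨e, ⟨t, t⟩⟩⟩ takes r : ⟨t, t⟩ as argument, giving ⟨e, ⟨t, t⟩⟩.
P : ⟨t, e⟩ — no; r wants t, and P wants t.
g : ⟨t, ⟨e, e⟩⟩ — no; r wants t, and g wants t.
Y : ⟨e, e⟩ — no; r wants t, and Y wants e.

m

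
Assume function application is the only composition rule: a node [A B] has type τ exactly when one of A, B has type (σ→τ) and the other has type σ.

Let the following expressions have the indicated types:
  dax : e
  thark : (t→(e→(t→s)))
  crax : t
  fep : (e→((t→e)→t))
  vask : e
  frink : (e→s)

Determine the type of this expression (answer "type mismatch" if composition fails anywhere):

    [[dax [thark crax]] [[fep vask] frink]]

[thark crax]: (t→(e→(t→s))) applied to t yields (e→(t→s)).
[dax [thark crax]]: (e→(t→s)) applied to e yields (t→s).
[fep vask]: (e→((t→e)→t)) applied to e yields ((t→e)→t).
[[fep vask] frink]: ((t→e)→t) and (e→s) cannot combine by function application — type clash.

type mismatch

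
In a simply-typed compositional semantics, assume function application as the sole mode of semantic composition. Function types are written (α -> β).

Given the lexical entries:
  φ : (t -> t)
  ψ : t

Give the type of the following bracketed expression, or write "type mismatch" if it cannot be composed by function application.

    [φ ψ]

t

[φ ψ]: functor φ : (t -> t), argument ψ : t; result t.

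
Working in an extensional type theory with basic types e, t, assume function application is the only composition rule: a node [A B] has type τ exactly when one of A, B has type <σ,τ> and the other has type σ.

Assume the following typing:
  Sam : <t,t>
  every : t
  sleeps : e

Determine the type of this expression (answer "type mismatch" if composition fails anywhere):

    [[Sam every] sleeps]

type mismatch

[Sam every]: functor Sam : <t,t>, argument every : t; result t.
[[Sam every] sleeps]: t and e cannot combine by function application — type clash.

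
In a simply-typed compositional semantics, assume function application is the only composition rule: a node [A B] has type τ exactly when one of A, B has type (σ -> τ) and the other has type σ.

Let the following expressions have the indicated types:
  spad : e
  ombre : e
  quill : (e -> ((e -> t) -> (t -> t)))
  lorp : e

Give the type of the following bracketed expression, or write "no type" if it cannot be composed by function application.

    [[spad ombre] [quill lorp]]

no type

[spad ombre]: e with e — neither is a function whose domain matches the other; composition fails here.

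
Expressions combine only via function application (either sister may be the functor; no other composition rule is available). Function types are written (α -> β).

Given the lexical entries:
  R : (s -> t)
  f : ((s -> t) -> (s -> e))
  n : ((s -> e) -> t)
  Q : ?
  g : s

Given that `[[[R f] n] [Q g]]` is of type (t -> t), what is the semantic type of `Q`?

[[[R f] n] [Q g]] is required to be (t -> t). [[R f] n] : t cannot yield (t -> t) as functor, so [Q g] : (t -> (t -> t)).
[Q g] is required to be (t -> (t -> t)). g : s cannot yield (t -> (t -> t)) as functor, so Q : (s -> (t -> (t -> t))).

(s -> (t -> (t -> t)))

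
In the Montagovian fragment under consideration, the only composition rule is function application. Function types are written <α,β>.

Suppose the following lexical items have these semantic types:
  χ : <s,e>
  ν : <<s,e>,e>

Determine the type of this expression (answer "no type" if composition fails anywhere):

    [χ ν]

e

At [χ ν], ν : <<s,e>,e> takes χ : <s,e>, giving e.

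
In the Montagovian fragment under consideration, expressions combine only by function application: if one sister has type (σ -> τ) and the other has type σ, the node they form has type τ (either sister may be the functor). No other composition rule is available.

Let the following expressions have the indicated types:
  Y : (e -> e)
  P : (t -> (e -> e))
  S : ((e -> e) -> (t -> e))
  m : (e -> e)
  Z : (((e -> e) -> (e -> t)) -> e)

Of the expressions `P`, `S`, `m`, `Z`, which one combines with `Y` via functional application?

P : (t -> (e -> e)) — Y needs e; P needs t; neither fits.
S — combines: S : ((e -> e) -> (t -> e)) takes Y : (e -> e) as argument, giving (t -> e).
m : (e -> e) — Y needs e; m needs e; neither fits.
Z : (((e -> e) -> (e -> t)) -> e) — Y needs e; Z needs ((e -> e) -> (e -> t)); neither fits.

S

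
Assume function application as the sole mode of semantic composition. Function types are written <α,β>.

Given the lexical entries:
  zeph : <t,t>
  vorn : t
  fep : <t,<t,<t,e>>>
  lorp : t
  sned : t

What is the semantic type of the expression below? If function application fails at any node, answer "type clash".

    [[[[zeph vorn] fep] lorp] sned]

[zeph vorn]: zeph is <t,t>, vorn is t; result t.
[[zeph vorn] fep]: fep is <t,<t,<t,e>>>, [zeph vorn] is t; result <t,<t,e>>.
[[[zeph vorn] fep] lorp]: [[zeph vorn] fep] is <t,<t,e>>, lorp is t; result <t,e>.
[[[[zeph vorn] fep] lorp] sned]: [[[zeph vorn] fep] lorp] is <t,e>, sned is t; result e.

e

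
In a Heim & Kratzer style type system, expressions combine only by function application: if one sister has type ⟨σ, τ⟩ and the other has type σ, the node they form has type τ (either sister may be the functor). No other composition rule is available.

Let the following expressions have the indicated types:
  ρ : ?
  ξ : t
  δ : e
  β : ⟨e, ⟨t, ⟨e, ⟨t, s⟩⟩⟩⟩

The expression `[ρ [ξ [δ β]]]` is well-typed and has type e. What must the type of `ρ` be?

[ρ [ξ [δ β]]] must have type e. The sister [ξ [δ β]] has type ⟨e, ⟨t, s⟩⟩; that is not a function onto e, so ρ must be the functor, of type ⟨⟨e, ⟨t, s⟩⟩, e⟩.

⟨⟨e, ⟨t, s⟩⟩, e⟩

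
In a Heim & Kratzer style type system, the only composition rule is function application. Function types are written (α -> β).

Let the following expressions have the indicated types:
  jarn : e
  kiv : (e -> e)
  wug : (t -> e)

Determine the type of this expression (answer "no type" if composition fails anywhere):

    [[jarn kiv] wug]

no type

At [jarn kiv], kiv : (e -> e) takes jarn : e, giving e.
[[jarn kiv] wug]: e and (t -> e) cannot combine by function application — type clash.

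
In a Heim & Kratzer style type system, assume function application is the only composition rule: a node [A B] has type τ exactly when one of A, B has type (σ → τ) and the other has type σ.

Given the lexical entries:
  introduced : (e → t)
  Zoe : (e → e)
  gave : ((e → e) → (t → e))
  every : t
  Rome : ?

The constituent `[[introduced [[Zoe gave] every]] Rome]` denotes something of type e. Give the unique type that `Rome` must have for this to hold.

[[introduced [[Zoe gave] every]] Rome] must have type e. The sister [introduced [[Zoe gave] every]] has type t; that is not a function onto e, so Rome must be the functor, of type (t → e).

(t → e)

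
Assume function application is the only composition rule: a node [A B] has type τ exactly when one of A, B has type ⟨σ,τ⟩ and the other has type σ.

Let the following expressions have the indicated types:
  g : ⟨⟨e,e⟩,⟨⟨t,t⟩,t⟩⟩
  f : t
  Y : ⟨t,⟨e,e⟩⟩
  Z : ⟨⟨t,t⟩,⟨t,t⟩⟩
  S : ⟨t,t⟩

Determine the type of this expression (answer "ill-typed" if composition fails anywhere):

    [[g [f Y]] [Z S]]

[f Y] — Y of type ⟨t,⟨e,e⟩⟩ combines with f of type t: type ⟨e,e⟩.
[g [f Y]] — g of type ⟨⟨e,e⟩,⟨⟨t,t⟩,t⟩⟩ combines with [f Y] of type ⟨e,e⟩: type ⟨⟨t,t⟩,t⟩.
[Z S] — Z of type ⟨⟨t,t⟩,⟨t,t⟩⟩ combines with S of type ⟨t,t⟩: type ⟨t,t⟩.
[[g [f Y]] [Z S]] — [g [f Y]] of type ⟨⟨t,t⟩,t⟩ combines with [Z S] of type ⟨t,t⟩: type t.

t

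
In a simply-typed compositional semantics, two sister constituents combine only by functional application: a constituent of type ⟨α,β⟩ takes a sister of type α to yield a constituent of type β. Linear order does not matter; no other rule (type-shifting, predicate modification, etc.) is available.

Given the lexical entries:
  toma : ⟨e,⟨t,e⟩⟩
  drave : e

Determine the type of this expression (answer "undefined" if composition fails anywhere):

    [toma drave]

[toma drave]: toma is ⟨e,⟨t,e⟩⟩, drave is e; result ⟨t,e⟩.

⟨t,e⟩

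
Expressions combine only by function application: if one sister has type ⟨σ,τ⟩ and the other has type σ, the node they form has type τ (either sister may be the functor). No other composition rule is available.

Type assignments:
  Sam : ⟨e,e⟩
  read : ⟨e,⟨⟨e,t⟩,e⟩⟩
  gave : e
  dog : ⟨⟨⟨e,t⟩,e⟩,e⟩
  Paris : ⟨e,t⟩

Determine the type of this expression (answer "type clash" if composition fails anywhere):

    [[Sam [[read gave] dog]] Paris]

[read gave]: functor read : ⟨e,⟨⟨e,t⟩,e⟩⟩, argument gave : e; result ⟨⟨e,t⟩,e⟩.
[[read gave] dog]: functor dog : ⟨⟨⟨e,t⟩,e⟩,e⟩, argument [read gave] : ⟨⟨e,t⟩,e⟩; result e.
[Sam [[read gave] dog]]: functor Sam : ⟨e,e⟩, argument [[read gave] dog] : e; result e.
[[Sam [[read gave] dog]] Paris]: functor Paris : ⟨e,t⟩, argument [Sam [[read gave] dog]] : e; result t.

t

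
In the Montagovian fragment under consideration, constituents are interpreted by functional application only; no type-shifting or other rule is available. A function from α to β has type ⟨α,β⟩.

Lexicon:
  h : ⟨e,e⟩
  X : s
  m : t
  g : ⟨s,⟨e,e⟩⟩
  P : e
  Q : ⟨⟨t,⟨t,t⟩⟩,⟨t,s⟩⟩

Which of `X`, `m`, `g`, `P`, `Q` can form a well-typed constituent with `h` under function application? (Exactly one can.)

P

X : s — does not combine with h.
m : t — does not combine with h.
g : ⟨s,⟨e,e⟩⟩ — does not combine with h.
P — combines: h : ⟨e,e⟩ takes P : e as argument, giving e.
Q : ⟨⟨t,⟨t,t⟩⟩,⟨t,s⟩⟩ — does not combine with h.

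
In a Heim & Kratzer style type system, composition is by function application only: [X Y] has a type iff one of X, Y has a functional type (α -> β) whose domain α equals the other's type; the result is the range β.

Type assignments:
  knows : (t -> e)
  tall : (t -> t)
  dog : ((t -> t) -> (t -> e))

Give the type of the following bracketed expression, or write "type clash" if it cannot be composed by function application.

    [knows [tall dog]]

type clash

[tall dog] — dog of type ((t -> t) -> (t -> e)) combines with tall of type (t -> t): type (t -> e).
At [knows [tall dog]]: neither (t -> e) nor (t -> e) can take the other as argument; the node is ill-typed.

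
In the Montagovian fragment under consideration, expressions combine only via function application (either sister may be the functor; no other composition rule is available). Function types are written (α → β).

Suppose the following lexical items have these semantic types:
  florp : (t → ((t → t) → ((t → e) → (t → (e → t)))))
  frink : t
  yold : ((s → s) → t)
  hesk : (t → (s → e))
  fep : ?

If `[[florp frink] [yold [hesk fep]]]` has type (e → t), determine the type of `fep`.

((t → (s → e)) → (((s → s) → t) → (((t → t) → ((t → e) → (t → (e → t)))) → (e → t))))

At [[florp frink] [yold [hesk fep]]] (required: (e → t)): [florp frink] is ((t → t) → ((t → e) → (t → (e → t)))), which is not a function with range (e → t); hence [yold [hesk fep]] is the functor — type (((t → t) → ((t → e) → (t → (e → t)))) → (e → t)).
At [yold [hesk fep]] (required: (((t → t) → ((t → e) → (t → (e → t)))) → (e → t))): yold is ((s → s) → t), which is not a function with range (((t → t) → ((t → e) → (t → (e → t)))) → (e → t)); hence [hesk fep] is the functor — type (((s → s) → t) → (((t → t) → ((t → e) → (t → (e → t)))) → (e → t))).
At [hesk fep] (required: (((s → s) → t) → (((t → t) → ((t → e) → (t → (e → t)))) → (e → t)))): hesk is (t → (s → e)), which is not a function with range (((s → s) → t) → (((t → t) → ((t → e) → (t → (e → t)))) → (e → t))); hence fep is the functor — type ((t → (s → e)) → (((s → s) → t) → (((t → t) → ((t → e) → (t → (e → t)))) → (e → t)))).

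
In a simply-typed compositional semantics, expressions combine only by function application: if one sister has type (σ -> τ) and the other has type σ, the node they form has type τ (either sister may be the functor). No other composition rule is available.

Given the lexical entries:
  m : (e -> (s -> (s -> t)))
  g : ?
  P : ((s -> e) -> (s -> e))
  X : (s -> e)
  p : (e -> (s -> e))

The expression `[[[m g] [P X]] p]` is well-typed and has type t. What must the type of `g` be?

[[[m g] [P X]] p] must have type t. The sister p has type (e -> (s -> e)); that is not a function onto t, so [[m g] [P X]] must be the functor, of type ((e -> (s -> e)) -> t).
[[m g] [P X]] must have type ((e -> (s -> e)) -> t). The sister [P X] has type (s -> e); that is not a function onto ((e -> (s -> e)) -> t), so [m g] must be the functor, of type ((s -> e) -> ((e -> (s -> e)) -> t)).
[m g] must have type ((s -> e) -> ((e -> (s -> e)) -> t)). The sister m has type (e -> (s -> (s -> t))); that is not a function onto ((s -> e) -> ((e -> (s -> e)) -> t)), so g must be the functor, of type ((e -> (s -> (s -> t))) -> ((s -> e) -> ((e -> (s -> e)) -> t))).

((e -> (s -> (s -> t))) -> ((s -> e) -> ((e -> (s -> e)) -> t)))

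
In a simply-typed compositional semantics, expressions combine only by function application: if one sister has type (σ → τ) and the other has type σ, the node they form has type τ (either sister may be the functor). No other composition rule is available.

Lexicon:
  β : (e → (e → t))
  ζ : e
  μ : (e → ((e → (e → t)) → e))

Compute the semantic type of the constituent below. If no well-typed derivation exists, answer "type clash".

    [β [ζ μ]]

[ζ μ] — μ of type (e → ((e → (e → t)) → e)) combines with ζ of type e: type ((e → (e → t)) → e).
[β [ζ μ]] — [ζ μ] of type ((e → (e → t)) → e) combines with β of type (e → (e → t)): type e.

e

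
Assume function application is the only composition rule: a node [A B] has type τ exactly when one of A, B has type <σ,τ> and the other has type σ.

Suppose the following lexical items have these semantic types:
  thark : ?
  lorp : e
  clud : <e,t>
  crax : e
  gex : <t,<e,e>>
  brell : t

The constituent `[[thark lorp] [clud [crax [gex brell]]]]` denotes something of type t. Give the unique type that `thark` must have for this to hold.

At [[thark lorp] [clud [crax [gex brell]]]] (required: t): [clud [crax [gex brell]]] is t, which is not a function with range t; hence [thark lorp] is the functor — type <t,t>.
At [thark lorp] (required: <t,t>): lorp is e, which is not a function with range <t,t>; hence thark is the functor — type <e,<t,t>>.

<e,<t,t>>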